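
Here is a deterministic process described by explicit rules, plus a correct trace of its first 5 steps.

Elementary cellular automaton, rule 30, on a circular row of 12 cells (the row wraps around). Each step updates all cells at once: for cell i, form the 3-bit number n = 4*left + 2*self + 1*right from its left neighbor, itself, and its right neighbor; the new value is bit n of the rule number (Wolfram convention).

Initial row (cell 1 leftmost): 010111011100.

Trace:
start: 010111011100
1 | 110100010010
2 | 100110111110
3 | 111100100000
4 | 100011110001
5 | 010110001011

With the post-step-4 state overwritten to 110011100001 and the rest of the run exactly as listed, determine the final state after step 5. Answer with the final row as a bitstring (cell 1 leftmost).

001110010011

state after step 4 := 110011100001
5 | 001110010011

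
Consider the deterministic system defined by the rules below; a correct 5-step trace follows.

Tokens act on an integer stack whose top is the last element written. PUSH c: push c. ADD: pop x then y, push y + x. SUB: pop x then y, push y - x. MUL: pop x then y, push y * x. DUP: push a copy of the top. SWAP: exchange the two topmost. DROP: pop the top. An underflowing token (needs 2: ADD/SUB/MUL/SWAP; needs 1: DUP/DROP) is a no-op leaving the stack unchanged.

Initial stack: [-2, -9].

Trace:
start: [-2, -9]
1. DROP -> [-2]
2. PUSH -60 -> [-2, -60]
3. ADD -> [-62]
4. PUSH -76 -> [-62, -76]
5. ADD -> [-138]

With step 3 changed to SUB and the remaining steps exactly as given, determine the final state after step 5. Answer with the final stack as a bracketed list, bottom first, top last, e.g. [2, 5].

[-18]

(re-executing from step 3 with the substitution; state before step 3: [-2, -60])
3. SUB -> [58]
4. PUSH -76 -> [58, -76]
5. ADD -> [-18]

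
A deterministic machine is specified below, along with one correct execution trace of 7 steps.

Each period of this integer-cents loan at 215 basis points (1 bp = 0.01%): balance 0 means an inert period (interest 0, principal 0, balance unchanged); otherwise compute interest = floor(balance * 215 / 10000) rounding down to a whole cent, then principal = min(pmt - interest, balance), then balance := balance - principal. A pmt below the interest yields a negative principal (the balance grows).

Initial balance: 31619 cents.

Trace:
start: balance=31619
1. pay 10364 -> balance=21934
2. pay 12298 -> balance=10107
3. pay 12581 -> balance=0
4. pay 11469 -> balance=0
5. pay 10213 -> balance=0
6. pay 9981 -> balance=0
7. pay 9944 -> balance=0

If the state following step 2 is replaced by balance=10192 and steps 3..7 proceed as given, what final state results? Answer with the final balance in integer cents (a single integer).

state after step 2 := balance=10192
3. pay 12581 -> balance=0
4. pay 11469 -> balance=0
5. pay 10213 -> balance=0
6. pay 9981 -> balance=0
7. pay 9944 -> balance=0

0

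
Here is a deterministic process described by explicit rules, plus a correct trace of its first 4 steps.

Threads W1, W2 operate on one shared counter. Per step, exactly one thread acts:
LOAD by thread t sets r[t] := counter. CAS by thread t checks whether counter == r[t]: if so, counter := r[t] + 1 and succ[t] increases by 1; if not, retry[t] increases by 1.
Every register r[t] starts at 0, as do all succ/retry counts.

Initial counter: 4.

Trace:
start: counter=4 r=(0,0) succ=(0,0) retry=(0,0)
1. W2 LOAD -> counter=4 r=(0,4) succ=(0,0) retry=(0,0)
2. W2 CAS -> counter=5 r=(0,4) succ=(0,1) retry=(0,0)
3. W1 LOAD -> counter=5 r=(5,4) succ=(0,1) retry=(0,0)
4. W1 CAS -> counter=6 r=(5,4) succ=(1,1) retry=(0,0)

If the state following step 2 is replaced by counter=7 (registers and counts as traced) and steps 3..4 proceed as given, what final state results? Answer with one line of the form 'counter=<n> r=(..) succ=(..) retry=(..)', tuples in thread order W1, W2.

counter=8 r=(7,4) succ=(1,1) retry=(0,0)

state after step 2 := counter=7 r=(0,4) succ=(0,1) retry=(0,0)
3. W1 LOAD -> counter=7 r=(7,4) succ=(0,1) retry=(0,0)
4. W1 CAS -> counter=8 r=(7,4) succ=(1,1) retry=(0,0)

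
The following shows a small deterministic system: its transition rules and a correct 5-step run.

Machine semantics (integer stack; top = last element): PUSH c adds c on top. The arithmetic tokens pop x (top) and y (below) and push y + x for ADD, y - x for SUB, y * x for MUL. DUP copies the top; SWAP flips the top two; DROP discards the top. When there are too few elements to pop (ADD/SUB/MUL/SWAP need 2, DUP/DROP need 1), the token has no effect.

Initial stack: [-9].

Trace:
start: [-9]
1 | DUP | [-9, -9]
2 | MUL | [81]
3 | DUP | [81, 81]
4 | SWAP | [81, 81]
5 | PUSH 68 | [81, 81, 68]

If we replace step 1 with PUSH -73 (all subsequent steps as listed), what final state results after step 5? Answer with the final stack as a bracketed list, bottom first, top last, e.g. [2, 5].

(re-executing from step 1 with the substitution; state before step 1: [-9])
1 | PUSH -73 | [-9, -73]
2 | MUL | [657]
3 | DUP | [657, 657]
4 | SWAP | [657, 657]
5 | PUSH 68 | [657, 657, 68]

[657, 657, 68]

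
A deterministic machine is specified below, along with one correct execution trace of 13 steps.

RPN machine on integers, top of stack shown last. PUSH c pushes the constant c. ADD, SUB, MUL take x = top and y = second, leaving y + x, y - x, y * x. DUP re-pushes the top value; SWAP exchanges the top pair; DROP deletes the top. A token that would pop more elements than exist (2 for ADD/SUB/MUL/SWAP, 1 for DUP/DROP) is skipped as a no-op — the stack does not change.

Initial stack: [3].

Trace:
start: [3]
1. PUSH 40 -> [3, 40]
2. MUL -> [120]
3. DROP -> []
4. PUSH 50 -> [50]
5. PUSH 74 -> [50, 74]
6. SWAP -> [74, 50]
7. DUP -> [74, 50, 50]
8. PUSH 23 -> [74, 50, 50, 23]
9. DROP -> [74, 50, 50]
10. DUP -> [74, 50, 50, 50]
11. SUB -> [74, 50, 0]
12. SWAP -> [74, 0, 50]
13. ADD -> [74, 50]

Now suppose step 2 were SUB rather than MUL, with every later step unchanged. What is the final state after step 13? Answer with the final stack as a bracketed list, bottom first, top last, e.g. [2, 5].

[74, 50]

(re-executing from step 2 with the substitution; state before step 2: [3, 40])
2. SUB -> [-37]
3. DROP -> []
4. PUSH 50 -> [50]
5. PUSH 74 -> [50, 74]
6. SWAP -> [74, 50]
7. DUP -> [74, 50, 50]
8. PUSH 23 -> [74, 50, 50, 23]
9. DROP -> [74, 50, 50]
10. DUP -> [74, 50, 50, 50]
11. SUB -> [74, 50, 0]
12. SWAP -> [74, 0, 50]
13. ADD -> [74, 50]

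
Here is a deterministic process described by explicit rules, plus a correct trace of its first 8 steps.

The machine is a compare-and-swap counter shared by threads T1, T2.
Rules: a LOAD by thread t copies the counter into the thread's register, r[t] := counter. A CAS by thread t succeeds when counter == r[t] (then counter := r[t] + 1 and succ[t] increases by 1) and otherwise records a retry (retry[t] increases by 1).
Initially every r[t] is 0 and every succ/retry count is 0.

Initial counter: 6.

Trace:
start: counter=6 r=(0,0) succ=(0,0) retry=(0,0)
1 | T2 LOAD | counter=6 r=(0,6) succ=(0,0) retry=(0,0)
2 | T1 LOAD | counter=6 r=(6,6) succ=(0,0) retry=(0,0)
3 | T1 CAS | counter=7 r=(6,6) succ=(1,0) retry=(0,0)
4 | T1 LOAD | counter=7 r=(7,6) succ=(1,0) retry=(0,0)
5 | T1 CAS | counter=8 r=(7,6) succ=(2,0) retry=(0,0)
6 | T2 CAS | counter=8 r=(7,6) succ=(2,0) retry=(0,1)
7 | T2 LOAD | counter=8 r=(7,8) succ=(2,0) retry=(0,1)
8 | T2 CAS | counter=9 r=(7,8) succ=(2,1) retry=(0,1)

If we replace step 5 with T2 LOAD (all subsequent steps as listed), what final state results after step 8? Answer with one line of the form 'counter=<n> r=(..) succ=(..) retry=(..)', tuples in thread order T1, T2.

counter=9 r=(7,8) succ=(1,2) retry=(0,0)

(re-executing from step 5 with the substitution; state before step 5: counter=7 r=(7,6) succ=(1,0) retry=(0,0))
5 | T2 LOAD | counter=7 r=(7,7) succ=(1,0) retry=(0,0)
6 | T2 CAS | counter=8 r=(7,7) succ=(1,1) retry=(0,0)
7 | T2 LOAD | counter=8 r=(7,8) succ=(1,1) retry=(0,0)
8 | T2 CAS | counter=9 r=(7,8) succ=(1,2) retry=(0,0)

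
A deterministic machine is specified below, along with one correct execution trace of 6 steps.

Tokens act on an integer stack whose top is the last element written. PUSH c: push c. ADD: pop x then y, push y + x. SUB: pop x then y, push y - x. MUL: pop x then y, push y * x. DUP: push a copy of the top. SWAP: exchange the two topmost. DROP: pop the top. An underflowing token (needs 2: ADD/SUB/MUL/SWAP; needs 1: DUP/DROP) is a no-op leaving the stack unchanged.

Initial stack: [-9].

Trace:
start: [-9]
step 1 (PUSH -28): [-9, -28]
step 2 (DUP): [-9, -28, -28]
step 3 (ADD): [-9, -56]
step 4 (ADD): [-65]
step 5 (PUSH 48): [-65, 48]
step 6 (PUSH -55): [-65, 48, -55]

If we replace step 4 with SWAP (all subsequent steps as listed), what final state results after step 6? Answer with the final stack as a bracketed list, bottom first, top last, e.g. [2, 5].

(re-executing from step 4 with the substitution; state before step 4: [-9, -56])
step 4 (SWAP): [-56, -9]
step 5 (PUSH 48): [-56, -9, 48]
step 6 (PUSH -55): [-56, -9, 48, -55]

[-56, -9, 48, -55]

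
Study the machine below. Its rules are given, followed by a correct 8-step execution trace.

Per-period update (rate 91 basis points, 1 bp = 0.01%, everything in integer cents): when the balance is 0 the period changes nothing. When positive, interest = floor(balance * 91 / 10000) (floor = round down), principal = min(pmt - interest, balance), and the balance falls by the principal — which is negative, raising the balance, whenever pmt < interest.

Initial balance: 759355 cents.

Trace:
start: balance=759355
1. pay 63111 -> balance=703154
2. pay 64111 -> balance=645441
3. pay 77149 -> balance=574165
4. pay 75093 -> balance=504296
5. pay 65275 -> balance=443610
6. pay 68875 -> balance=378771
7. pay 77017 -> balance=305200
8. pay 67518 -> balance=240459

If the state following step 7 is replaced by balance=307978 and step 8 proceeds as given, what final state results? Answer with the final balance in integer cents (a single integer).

state after step 7 := balance=307978
8. pay 67518 -> balance=243262

243262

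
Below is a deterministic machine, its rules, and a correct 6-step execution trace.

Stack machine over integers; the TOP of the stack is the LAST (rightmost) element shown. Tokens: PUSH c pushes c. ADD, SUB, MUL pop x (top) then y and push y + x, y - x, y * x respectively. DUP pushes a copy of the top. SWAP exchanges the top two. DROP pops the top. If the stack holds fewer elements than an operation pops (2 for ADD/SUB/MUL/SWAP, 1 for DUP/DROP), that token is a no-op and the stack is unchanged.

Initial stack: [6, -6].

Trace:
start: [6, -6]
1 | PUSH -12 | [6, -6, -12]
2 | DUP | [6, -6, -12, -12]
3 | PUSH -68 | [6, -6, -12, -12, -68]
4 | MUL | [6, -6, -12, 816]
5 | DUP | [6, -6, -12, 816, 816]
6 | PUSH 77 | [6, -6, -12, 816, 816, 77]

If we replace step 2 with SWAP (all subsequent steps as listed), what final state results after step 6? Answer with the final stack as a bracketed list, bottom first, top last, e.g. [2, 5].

[6, -12, 408, 408, 77]

(re-executing from step 2 with the substitution; state before step 2: [6, -6, -12])
2 | SWAP | [6, -12, -6]
3 | PUSH -68 | [6, -12, -6, -68]
4 | MUL | [6, -12, 408]
5 | DUP | [6, -12, 408, 408]
6 | PUSH 77 | [6, -12, 408, 408, 77]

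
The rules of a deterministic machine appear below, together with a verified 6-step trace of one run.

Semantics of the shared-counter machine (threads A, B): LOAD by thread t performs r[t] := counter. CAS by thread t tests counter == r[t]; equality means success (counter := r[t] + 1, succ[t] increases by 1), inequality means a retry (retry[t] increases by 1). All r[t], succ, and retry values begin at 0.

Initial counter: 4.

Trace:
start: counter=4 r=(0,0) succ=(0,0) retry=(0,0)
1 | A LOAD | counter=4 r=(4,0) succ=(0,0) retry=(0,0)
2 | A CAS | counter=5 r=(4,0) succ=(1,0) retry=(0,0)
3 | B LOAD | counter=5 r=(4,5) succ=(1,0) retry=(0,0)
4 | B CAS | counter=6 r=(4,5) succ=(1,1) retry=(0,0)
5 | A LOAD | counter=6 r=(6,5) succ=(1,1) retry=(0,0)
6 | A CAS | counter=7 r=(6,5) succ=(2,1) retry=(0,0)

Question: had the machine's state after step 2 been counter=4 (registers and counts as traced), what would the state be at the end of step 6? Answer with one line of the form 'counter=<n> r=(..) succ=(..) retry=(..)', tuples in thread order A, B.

counter=6 r=(5,4) succ=(2,1) retry=(0,0)

state after step 2 := counter=4 r=(4,0) succ=(1,0) retry=(0,0)
3 | B LOAD | counter=4 r=(4,4) succ=(1,0) retry=(0,0)
4 | B CAS | counter=5 r=(4,4) succ=(1,1) retry=(0,0)
5 | A LOAD | counter=5 r=(5,4) succ=(1,1) retry=(0,0)
6 | A CAS | counter=6 r=(5,4) succ=(2,1) retry=(0,0)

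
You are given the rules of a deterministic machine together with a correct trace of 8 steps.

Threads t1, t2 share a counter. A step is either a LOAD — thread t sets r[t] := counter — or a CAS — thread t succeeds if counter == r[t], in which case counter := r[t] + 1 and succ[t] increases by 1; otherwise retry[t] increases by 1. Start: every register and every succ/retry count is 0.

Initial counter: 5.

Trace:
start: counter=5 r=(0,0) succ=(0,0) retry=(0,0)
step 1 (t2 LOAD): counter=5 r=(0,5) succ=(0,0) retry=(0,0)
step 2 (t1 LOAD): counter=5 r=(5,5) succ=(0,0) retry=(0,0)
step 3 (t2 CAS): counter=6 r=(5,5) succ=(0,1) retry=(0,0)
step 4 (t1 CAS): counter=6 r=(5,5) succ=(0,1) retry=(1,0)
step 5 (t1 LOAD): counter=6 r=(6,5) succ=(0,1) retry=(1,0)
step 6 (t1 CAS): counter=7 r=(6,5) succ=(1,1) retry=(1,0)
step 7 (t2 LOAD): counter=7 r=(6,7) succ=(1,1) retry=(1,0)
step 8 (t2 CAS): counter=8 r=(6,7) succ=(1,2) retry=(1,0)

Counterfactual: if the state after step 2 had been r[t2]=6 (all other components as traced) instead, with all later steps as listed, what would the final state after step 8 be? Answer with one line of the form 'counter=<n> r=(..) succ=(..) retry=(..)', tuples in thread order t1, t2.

counter=8 r=(6,7) succ=(2,1) retry=(0,1)

state after step 2 := counter=5 r=(5,6) succ=(0,0) retry=(0,0)
step 3 (t2 CAS): counter=5 r=(5,6) succ=(0,0) retry=(0,1)
step 4 (t1 CAS): counter=6 r=(5,6) succ=(1,0) retry=(0,1)
step 5 (t1 LOAD): counter=6 r=(6,6) succ=(1,0) retry=(0,1)
step 6 (t1 CAS): counter=7 r=(6,6) succ=(2,0) retry=(0,1)
step 7 (t2 LOAD): counter=7 r=(6,7) succ=(2,0) retry=(0,1)
step 8 (t2 CAS): counter=8 r=(6,7) succ=(2,1) retry=(0,1)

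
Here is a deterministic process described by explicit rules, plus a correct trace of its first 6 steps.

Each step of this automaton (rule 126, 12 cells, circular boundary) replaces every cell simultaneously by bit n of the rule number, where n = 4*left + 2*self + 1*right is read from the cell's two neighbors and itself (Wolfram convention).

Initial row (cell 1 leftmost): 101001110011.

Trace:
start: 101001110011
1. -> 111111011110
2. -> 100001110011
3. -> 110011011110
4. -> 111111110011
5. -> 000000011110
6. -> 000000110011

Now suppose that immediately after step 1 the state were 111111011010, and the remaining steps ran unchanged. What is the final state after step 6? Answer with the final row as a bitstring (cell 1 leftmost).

100001111111

state after step 1 := 111111011010
2. -> 100001111111
3. -> 110011000000
4. -> 111111100001
5. -> 000000110011
6. -> 100001111111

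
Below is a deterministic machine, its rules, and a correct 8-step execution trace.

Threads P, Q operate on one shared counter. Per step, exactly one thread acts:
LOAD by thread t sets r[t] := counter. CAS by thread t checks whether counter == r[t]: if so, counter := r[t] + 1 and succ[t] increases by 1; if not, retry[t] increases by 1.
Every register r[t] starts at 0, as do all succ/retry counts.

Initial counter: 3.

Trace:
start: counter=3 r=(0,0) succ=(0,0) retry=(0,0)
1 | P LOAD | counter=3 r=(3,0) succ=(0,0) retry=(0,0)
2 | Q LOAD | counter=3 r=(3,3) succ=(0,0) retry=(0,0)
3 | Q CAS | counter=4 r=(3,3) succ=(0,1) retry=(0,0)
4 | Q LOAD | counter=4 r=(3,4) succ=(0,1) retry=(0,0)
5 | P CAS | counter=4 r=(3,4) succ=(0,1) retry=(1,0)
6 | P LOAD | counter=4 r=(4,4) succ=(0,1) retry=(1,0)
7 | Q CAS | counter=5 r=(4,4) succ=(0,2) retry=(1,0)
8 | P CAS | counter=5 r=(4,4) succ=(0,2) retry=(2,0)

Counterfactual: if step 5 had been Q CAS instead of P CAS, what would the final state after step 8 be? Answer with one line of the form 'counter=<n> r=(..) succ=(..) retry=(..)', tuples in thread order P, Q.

counter=6 r=(5,4) succ=(1,2) retry=(0,1)

(re-executing from step 5 with the substitution; state before step 5: counter=4 r=(3,4) succ=(0,1) retry=(0,0))
5 | Q CAS | counter=5 r=(3,4) succ=(0,2) retry=(0,0)
6 | P LOAD | counter=5 r=(5,4) succ=(0,2) retry=(0,0)
7 | Q CAS | counter=5 r=(5,4) succ=(0,2) retry=(0,1)
8 | P CAS | counter=6 r=(5,4) succ=(1,2) retry=(0,1)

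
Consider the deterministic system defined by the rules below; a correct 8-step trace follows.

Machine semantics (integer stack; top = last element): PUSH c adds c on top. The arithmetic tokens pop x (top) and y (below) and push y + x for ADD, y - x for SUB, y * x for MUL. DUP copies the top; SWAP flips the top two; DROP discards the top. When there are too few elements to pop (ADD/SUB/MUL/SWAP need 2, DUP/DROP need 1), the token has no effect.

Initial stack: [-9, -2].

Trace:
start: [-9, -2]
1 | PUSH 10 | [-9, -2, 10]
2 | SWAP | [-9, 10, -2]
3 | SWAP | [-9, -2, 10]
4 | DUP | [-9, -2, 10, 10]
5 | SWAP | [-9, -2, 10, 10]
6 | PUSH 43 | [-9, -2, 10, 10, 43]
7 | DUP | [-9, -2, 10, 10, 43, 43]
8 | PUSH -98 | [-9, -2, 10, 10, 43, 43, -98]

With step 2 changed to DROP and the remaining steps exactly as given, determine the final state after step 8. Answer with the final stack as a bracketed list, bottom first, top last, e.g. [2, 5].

(re-executing from step 2 with the substitution; state before step 2: [-9, -2, 10])
2 | DROP | [-9, -2]
3 | SWAP | [-2, -9]
4 | DUP | [-2, -9, -9]
5 | SWAP | [-2, -9, -9]
6 | PUSH 43 | [-2, -9, -9, 43]
7 | DUP | [-2, -9, -9, 43, 43]
8 | PUSH -98 | [-2, -9, -9, 43, 43, -98]

[-2, -9, -9, 43, 43, -98]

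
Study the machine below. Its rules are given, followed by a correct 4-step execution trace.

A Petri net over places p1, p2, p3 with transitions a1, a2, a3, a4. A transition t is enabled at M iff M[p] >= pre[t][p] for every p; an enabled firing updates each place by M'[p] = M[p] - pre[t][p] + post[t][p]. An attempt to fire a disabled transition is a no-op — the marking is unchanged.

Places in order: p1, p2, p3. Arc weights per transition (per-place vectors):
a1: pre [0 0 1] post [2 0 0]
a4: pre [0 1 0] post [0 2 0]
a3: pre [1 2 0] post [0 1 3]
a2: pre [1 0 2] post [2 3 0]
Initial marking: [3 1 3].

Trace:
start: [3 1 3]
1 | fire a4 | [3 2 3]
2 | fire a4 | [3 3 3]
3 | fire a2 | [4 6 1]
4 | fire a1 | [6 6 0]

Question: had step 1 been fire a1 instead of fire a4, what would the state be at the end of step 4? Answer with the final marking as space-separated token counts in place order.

(re-executing from step 1 with the substitution; state before step 1: [3 1 3])
1 | fire a1 | [5 1 2]
2 | fire a4 | [5 2 2]
3 | fire a2 | [6 5 0]
4 | fire a1 | [6 5 0]

6 5 0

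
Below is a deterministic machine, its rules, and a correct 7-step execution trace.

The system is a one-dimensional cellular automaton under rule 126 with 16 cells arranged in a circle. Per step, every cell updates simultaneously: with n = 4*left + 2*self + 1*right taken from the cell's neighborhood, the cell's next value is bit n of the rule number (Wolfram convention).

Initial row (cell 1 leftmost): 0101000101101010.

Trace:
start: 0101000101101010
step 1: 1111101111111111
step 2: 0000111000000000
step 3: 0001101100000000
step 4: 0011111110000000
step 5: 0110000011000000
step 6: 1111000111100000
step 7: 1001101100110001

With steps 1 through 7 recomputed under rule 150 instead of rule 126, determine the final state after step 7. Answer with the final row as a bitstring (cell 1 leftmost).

(re-executing steps 1..7 under rule 150; state before step 1: 0101000101101010)
step 1: 1101101100001011
step 2: 1000000010011001
step 3: 0100000111100110
step 4: 1110001011011001
step 5: 1101011000000110
step 6: 0001000100001000
step 7: 0011101110011100

0011101110011100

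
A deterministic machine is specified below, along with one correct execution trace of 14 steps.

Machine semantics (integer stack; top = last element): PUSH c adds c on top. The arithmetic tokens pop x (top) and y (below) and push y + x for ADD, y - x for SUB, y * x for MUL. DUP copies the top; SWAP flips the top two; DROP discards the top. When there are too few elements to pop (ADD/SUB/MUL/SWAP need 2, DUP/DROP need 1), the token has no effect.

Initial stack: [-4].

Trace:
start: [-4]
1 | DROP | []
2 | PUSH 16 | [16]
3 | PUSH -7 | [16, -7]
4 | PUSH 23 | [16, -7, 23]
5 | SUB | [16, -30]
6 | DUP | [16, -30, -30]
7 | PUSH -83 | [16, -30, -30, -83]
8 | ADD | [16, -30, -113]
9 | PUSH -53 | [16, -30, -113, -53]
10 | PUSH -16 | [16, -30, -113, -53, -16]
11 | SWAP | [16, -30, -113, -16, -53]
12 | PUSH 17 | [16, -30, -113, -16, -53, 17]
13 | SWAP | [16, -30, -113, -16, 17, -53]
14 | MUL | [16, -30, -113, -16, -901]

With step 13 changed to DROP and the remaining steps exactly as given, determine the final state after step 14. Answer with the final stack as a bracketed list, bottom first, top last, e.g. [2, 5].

(re-executing from step 13 with the substitution; state before step 13: [16, -30, -113, -16, -53, 17])
13 | DROP | [16, -30, -113, -16, -53]
14 | MUL | [16, -30, -113, 848]

[16, -30, -113, 848]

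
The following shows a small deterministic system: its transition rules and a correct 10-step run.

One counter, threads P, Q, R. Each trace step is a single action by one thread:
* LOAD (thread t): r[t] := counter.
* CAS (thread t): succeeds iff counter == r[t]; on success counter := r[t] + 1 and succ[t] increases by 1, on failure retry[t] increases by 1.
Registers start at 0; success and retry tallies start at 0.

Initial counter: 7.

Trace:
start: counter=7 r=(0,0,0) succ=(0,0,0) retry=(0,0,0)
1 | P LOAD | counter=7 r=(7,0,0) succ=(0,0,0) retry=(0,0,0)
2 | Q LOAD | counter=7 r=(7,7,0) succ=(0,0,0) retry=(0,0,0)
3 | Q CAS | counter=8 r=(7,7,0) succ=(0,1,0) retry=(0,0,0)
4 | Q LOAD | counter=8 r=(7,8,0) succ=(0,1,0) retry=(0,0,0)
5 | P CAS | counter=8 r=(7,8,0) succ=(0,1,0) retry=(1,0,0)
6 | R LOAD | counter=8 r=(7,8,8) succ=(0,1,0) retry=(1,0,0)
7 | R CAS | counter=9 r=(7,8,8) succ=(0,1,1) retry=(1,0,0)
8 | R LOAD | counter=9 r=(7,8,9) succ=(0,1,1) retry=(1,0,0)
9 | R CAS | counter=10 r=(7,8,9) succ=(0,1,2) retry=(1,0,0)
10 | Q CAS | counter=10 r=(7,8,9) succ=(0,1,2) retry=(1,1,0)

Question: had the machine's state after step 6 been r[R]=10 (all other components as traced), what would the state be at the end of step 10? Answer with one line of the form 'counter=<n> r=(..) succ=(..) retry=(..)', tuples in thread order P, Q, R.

state after step 6 := counter=8 r=(7,8,10) succ=(0,1,0) retry=(1,0,0)
7 | R CAS | counter=8 r=(7,8,10) succ=(0,1,0) retry=(1,0,1)
8 | R LOAD | counter=8 r=(7,8,8) succ=(0,1,0) retry=(1,0,1)
9 | R CAS | counter=9 r=(7,8,8) succ=(0,1,1) retry=(1,0,1)
10 | Q CAS | counter=9 r=(7,8,8) succ=(0,1,1) retry=(1,1,1)

counter=9 r=(7,8,8) succ=(0,1,1) retry=(1,1,1)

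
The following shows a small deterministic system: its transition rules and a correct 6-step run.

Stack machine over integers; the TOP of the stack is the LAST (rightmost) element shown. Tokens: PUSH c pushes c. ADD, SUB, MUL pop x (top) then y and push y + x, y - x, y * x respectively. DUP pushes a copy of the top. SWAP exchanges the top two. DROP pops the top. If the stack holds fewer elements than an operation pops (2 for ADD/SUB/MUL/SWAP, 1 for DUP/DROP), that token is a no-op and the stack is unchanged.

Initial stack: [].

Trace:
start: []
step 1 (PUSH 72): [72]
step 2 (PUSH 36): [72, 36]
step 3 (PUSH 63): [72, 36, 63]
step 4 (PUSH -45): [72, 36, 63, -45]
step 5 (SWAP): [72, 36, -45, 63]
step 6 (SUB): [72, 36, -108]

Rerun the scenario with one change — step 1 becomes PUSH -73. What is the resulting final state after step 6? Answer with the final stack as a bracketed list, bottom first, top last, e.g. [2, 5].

[-73, 36, -108]

(re-executing from step 1 with the substitution; state before step 1: [])
step 1 (PUSH -73): [-73]
step 2 (PUSH 36): [-73, 36]
step 3 (PUSH 63): [-73, 36, 63]
step 4 (PUSH -45): [-73, 36, 63, -45]
step 5 (SWAP): [-73, 36, -45, 63]
step 6 (SUB): [-73, 36, -108]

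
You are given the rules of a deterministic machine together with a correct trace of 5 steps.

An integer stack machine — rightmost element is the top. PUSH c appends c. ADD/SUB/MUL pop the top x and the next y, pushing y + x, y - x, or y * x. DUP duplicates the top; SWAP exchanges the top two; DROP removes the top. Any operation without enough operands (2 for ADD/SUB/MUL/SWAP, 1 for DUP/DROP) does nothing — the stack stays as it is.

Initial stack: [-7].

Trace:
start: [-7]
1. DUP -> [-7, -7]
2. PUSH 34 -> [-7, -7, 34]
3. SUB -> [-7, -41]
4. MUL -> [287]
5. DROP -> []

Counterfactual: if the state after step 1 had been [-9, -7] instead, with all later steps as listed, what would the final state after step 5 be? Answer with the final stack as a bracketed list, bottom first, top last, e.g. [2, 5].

state after step 1 := [-9, -7]
2. PUSH 34 -> [-9, -7, 34]
3. SUB -> [-9, -41]
4. MUL -> [369]
5. DROP -> []

[]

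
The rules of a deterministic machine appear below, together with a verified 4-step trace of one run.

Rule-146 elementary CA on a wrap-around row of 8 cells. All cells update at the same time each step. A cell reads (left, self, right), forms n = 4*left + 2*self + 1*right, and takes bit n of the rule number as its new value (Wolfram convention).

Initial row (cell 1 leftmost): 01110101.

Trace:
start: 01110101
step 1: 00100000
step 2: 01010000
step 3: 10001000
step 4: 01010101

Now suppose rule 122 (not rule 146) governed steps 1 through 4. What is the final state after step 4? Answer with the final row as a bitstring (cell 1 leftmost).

10001101

(re-executing steps 1..4 under rule 122; state before step 1: 01110101)
step 1: 11011010
step 2: 11111101
step 3: 00000111
step 4: 10001101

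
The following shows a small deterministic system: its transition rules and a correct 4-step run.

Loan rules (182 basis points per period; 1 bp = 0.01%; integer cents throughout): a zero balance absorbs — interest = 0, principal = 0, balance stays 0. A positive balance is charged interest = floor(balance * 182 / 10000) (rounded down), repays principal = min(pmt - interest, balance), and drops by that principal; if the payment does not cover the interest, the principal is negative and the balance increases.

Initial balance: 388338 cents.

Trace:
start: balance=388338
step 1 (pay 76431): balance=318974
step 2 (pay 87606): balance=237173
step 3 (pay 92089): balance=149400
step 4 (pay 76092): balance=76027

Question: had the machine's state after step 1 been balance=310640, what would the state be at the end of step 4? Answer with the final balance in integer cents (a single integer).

state after step 1 := balance=310640
step 2 (pay 87606): balance=228687
step 3 (pay 92089): balance=140760
step 4 (pay 76092): balance=67229

67229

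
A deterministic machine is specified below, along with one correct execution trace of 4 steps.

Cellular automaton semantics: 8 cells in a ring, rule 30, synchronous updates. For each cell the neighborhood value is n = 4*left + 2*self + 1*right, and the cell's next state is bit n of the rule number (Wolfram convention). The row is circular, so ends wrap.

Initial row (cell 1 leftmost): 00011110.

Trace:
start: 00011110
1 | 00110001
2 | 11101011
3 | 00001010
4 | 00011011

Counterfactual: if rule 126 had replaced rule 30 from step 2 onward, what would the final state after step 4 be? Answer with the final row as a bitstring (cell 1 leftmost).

(re-executing steps 2..4 under rule 126; state before step 2: 00110001)
2 | 11111011
3 | 00001110
4 | 00011011

00011011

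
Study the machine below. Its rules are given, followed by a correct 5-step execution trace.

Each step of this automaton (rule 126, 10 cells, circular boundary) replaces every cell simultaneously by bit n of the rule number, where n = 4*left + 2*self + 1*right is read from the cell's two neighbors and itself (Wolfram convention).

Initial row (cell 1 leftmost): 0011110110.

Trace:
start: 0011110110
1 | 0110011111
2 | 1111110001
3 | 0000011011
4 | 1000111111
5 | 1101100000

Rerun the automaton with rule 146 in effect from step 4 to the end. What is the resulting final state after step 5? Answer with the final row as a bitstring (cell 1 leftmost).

(re-executing steps 4..5 under rule 146; state before step 4: 0000011011)
4 | 1000100000
5 | 0101010001

0101010001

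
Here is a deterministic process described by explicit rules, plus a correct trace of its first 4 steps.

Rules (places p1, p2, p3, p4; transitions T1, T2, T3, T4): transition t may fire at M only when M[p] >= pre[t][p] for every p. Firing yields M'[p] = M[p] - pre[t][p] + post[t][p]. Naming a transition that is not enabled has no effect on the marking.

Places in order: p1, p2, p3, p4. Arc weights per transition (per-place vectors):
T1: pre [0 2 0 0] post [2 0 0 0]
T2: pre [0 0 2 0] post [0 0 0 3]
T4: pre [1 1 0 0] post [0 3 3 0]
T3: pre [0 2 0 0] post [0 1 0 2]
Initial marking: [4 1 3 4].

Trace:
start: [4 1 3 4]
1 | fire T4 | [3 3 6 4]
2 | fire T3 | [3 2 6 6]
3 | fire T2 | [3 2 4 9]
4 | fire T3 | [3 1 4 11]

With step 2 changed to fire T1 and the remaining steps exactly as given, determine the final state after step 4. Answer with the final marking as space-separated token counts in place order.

5 1 4 7

(re-executing from step 2 with the substitution; state before step 2: [3 3 6 4])
2 | fire T1 | [5 1 6 4]
3 | fire T2 | [5 1 4 7]
4 | fire T3 | [5 1 4 7]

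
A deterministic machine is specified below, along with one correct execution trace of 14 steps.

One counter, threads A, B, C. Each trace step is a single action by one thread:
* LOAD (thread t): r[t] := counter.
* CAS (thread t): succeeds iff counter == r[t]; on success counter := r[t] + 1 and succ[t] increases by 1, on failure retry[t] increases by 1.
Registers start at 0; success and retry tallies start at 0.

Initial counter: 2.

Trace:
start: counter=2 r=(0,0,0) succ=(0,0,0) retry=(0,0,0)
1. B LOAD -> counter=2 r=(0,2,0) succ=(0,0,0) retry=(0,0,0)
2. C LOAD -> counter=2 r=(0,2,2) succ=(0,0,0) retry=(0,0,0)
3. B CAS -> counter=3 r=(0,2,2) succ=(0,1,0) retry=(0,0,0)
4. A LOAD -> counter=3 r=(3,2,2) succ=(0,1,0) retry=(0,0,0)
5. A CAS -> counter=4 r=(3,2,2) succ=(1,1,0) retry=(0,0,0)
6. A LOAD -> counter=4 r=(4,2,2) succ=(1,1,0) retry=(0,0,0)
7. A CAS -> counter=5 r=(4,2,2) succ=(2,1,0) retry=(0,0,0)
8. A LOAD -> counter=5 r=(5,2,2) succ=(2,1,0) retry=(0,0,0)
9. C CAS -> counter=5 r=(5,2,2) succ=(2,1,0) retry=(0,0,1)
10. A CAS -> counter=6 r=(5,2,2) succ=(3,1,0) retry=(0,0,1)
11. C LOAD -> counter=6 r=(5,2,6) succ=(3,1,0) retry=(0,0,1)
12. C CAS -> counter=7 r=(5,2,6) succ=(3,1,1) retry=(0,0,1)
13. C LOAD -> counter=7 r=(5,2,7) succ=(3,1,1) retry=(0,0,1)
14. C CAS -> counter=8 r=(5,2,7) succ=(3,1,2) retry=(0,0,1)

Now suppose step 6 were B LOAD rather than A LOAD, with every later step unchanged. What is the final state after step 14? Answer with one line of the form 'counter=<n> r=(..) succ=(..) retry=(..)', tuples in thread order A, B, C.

(re-executing from step 6 with the substitution; state before step 6: counter=4 r=(3,2,2) succ=(1,1,0) retry=(0,0,0))
6. B LOAD -> counter=4 r=(3,4,2) succ=(1,1,0) retry=(0,0,0)
7. A CAS -> counter=4 r=(3,4,2) succ=(1,1,0) retry=(1,0,0)
8. A LOAD -> counter=4 r=(4,4,2) succ=(1,1,0) retry=(1,0,0)
9. C CAS -> counter=4 r=(4,4,2) succ=(1,1,0) retry=(1,0,1)
10. A CAS -> counter=5 r=(4,4,2) succ=(2,1,0) retry=(1,0,1)
11. C LOAD -> counter=5 r=(4,4,5) succ=(2,1,0) retry=(1,0,1)
12. C CAS -> counter=6 r=(4,4,5) succ=(2,1,1) retry=(1,0,1)
13. C LOAD -> counter=6 r=(4,4,6) succ=(2,1,1) retry=(1,0,1)
14. C CAS -> counter=7 r=(4,4,6) succ=(2,1,2) retry=(1,0,1)

counter=7 r=(4,4,6) succ=(2,1,2) retry=(1,0,1)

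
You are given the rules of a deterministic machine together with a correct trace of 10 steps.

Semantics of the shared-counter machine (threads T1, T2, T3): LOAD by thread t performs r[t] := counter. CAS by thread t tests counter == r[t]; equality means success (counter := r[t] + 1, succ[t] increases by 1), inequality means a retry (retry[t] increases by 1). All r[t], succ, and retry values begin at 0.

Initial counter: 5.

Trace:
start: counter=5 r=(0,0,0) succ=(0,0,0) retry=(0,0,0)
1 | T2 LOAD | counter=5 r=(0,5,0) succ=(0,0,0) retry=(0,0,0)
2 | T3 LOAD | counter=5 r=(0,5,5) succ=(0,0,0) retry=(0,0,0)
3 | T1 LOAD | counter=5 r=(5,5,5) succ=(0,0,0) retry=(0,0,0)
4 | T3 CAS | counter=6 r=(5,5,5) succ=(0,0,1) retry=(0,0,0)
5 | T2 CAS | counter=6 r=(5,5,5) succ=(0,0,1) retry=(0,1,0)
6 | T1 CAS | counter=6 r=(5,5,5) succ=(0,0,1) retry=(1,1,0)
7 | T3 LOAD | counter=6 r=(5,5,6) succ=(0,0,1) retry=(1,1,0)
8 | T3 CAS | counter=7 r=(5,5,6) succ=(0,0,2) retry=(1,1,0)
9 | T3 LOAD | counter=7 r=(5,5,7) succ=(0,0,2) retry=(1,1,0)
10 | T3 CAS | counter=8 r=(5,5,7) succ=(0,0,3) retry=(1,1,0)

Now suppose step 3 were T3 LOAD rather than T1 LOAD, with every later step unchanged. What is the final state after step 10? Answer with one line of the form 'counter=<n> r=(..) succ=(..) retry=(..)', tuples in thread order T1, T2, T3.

(re-executing from step 3 with the substitution; state before step 3: counter=5 r=(0,5,5) succ=(0,0,0) retry=(0,0,0))
3 | T3 LOAD | counter=5 r=(0,5,5) succ=(0,0,0) retry=(0,0,0)
4 | T3 CAS | counter=6 r=(0,5,5) succ=(0,0,1) retry=(0,0,0)
5 | T2 CAS | counter=6 r=(0,5,5) succ=(0,0,1) retry=(0,1,0)
6 | T1 CAS | counter=6 r=(0,5,5) succ=(0,0,1) retry=(1,1,0)
7 | T3 LOAD | counter=6 r=(0,5,6) succ=(0,0,1) retry=(1,1,0)
8 | T3 CAS | counter=7 r=(0,5,6) succ=(0,0,2) retry=(1,1,0)
9 | T3 LOAD | counter=7 r=(0,5,7) succ=(0,0,2) retry=(1,1,0)
10 | T3 CAS | counter=8 r=(0,5,7) succ=(0,0,3) retry=(1,1,0)

counter=8 r=(0,5,7) succ=(0,0,3) retry=(1,1,0)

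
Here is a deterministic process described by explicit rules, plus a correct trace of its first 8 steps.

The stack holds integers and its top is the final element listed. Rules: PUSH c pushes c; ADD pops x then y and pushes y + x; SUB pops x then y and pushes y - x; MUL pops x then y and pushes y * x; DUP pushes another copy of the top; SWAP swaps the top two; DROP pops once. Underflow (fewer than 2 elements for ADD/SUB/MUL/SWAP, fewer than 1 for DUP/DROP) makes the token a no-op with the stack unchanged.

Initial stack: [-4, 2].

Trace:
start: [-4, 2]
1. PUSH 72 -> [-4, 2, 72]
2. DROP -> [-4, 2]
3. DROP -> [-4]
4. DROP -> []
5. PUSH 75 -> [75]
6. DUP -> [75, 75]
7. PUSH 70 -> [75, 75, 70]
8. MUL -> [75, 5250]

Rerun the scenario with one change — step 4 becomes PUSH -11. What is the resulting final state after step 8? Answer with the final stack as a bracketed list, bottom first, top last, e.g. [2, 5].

[-4, -11, 75, 5250]

(re-executing from step 4 with the substitution; state before step 4: [-4])
4. PUSH -11 -> [-4, -11]
5. PUSH 75 -> [-4, -11, 75]
6. DUP -> [-4, -11, 75, 75]
7. PUSH 70 -> [-4, -11, 75, 75, 70]
8. MUL -> [-4, -11, 75, 5250]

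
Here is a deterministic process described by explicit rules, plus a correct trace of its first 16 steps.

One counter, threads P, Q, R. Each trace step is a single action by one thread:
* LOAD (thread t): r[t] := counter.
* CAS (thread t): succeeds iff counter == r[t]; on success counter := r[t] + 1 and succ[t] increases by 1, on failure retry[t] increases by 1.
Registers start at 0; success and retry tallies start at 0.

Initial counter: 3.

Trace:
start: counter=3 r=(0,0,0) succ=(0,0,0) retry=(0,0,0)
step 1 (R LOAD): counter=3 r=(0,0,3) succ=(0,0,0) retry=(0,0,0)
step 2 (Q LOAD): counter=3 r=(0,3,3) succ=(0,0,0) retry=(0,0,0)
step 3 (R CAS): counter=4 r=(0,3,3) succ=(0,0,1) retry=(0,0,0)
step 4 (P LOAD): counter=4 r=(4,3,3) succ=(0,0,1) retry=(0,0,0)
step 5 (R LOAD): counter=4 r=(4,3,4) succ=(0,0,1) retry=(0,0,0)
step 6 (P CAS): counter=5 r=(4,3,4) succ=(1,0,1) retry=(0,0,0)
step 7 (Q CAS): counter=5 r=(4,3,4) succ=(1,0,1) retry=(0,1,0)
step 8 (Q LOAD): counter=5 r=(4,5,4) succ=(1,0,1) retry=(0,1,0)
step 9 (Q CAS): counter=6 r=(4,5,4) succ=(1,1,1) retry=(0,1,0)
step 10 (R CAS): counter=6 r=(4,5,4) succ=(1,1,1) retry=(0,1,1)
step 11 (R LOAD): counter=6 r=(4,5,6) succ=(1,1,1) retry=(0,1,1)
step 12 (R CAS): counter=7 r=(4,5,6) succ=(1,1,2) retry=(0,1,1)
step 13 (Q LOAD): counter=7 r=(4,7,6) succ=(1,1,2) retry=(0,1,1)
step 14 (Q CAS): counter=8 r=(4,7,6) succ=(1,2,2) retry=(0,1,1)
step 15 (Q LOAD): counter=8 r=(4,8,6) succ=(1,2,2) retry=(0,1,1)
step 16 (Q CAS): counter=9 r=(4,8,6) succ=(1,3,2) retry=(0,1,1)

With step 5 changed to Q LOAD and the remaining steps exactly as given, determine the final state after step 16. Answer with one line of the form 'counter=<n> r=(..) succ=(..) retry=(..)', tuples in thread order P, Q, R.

(re-executing from step 5 with the substitution; state before step 5: counter=4 r=(4,3,3) succ=(0,0,1) retry=(0,0,0))
step 5 (Q LOAD): counter=4 r=(4,4,3) succ=(0,0,1) retry=(0,0,0)
step 6 (P CAS): counter=5 r=(4,4,3) succ=(1,0,1) retry=(0,0,0)
step 7 (Q CAS): counter=5 r=(4,4,3) succ=(1,0,1) retry=(0,1,0)
step 8 (Q LOAD): counter=5 r=(4,5,3) succ=(1,0,1) retry=(0,1,0)
step 9 (Q CAS): counter=6 r=(4,5,3) succ=(1,1,1) retry=(0,1,0)
step 10 (R CAS): counter=6 r=(4,5,3) succ=(1,1,1) retry=(0,1,1)
step 11 (R LOAD): counter=6 r=(4,5,6) succ=(1,1,1) retry=(0,1,1)
step 12 (R CAS): counter=7 r=(4,5,6) succ=(1,1,2) retry=(0,1,1)
step 13 (Q LOAD): counter=7 r=(4,7,6) succ=(1,1,2) retry=(0,1,1)
step 14 (Q CAS): counter=8 r=(4,7,6) succ=(1,2,2) retry=(0,1,1)
step 15 (Q LOAD): counter=8 r=(4,8,6) succ=(1,2,2) retry=(0,1,1)
step 16 (Q CAS): counter=9 r=(4,8,6) succ=(1,3,2) retry=(0,1,1)

counter=9 r=(4,8,6) succ=(1,3,2) retry=(0,1,1)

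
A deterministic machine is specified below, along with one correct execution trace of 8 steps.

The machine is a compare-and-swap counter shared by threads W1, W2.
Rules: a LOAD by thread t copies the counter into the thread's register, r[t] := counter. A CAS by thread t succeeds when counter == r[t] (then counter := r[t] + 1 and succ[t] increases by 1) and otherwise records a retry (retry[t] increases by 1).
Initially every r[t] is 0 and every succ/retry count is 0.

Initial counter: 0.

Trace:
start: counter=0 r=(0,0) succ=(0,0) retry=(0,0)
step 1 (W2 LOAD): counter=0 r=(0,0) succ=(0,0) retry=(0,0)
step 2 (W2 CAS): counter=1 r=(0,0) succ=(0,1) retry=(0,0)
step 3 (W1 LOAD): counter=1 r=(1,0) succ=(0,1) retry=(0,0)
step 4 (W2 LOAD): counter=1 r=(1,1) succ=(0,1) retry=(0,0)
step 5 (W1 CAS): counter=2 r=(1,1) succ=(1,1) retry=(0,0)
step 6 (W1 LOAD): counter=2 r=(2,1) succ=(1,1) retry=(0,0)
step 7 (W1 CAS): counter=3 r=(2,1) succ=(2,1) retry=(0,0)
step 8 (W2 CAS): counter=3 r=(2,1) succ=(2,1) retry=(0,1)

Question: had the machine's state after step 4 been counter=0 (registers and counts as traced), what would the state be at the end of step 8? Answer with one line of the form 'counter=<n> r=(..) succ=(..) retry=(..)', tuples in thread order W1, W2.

counter=2 r=(0,1) succ=(1,2) retry=(1,0)

state after step 4 := counter=0 r=(1,1) succ=(0,1) retry=(0,0)
step 5 (W1 CAS): counter=0 r=(1,1) succ=(0,1) retry=(1,0)
step 6 (W1 LOAD): counter=0 r=(0,1) succ=(0,1) retry=(1,0)
step 7 (W1 CAS): counter=1 r=(0,1) succ=(1,1) retry=(1,0)
step 8 (W2 CAS): counter=2 r=(0,1) succ=(1,2) retry=(1,0)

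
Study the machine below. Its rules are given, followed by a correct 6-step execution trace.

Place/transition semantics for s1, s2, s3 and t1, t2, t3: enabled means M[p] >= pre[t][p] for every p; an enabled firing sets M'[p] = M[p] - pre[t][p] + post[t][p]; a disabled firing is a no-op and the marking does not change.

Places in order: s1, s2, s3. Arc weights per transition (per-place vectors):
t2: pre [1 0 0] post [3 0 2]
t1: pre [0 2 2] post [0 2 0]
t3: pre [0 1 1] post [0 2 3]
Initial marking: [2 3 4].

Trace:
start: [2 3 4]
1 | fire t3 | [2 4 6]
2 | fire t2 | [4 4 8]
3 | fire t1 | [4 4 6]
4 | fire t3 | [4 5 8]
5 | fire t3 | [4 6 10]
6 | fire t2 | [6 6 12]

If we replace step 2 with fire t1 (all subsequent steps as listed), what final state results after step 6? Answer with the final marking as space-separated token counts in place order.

4 6 8

(re-executing from step 2 with the substitution; state before step 2: [2 4 6])
2 | fire t1 | [2 4 4]
3 | fire t1 | [2 4 2]
4 | fire t3 | [2 5 4]
5 | fire t3 | [2 6 6]
6 | fire t2 | [4 6 8]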